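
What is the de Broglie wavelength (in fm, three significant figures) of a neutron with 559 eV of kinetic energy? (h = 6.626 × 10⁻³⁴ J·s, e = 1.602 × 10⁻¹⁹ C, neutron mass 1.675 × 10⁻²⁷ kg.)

λ = 1210 fm

KE = 559 eV = 8.955 × 10⁻¹⁷ J.
p = √(2mKE) = √(2 × 1.675 × 10⁻²⁷ × 8.955 × 10⁻¹⁷) = 5.477 × 10⁻²² kg·m/s.
λ = h/p = 6.626 × 10⁻³⁴ / 5.477 × 10⁻²² = 1.21 × 10⁻¹² m = 1210 fm.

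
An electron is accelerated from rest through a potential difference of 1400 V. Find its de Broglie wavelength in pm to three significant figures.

KE = eV = 1.602 × 10⁻¹⁹ × 1400 = 2.243 × 10⁻¹⁶ J.
p = √(2mKE) = √(2 × 9.109 × 10⁻³¹ × 2.243 × 10⁻¹⁶) = 2.021 × 10⁻²³ kg·m/s.
λ = h/p = 6.626 × 10⁻³⁴ / 2.021 × 10⁻²³ = 3.28 × 10⁻¹¹ m = 32.8 pm.

λ = 32.8 pm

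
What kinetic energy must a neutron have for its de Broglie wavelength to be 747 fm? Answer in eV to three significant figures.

p = h/λ = 6.626 × 10⁻³⁴ / 7.470 × 10⁻¹³ = 8.870 × 10⁻²² kg·m/s.
KE = p²/(2m) = (8.870 × 10⁻²²)² / (2 × 1.675 × 10⁻²⁷) = 2.349 × 10⁻¹⁶ J = 1470 eV.

KE = 1470 eV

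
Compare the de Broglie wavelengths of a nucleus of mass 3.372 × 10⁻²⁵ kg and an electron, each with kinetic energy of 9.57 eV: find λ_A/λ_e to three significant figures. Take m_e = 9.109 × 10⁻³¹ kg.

At fixed KE, p = √(2mKE) so λ = h/p ∝ 1/√m.
λ_A/λ_e = √(m_e/m_A) = √(9.109 × 10⁻³¹/3.372 × 10⁻²⁵) = √(2.701 × 10⁻⁶) = 1.64 × 10⁻³.

λ_A/λ_e = 1.64 × 10⁻³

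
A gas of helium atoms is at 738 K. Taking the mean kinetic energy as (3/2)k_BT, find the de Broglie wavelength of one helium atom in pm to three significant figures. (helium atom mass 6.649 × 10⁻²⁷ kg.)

λ = 46.5 pm

KE = (3/2)k_BT = 1.5 × 1.381 × 10⁻²³ × 738 = 1.529 × 10⁻²⁰ J.
p = √(2mKE) = √(2 × 6.649 × 10⁻²⁷ × 1.529 × 10⁻²⁰) = 1.426 × 10⁻²³ kg·m/s.
λ = h/p = 4.65 × 10⁻¹¹ m = 46.5 pm.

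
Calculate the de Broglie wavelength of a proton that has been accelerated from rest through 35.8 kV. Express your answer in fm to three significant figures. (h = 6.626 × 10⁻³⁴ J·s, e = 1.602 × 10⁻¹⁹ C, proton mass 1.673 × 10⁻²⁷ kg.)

KE = eV = 1.602 × 10⁻¹⁹ × 3.580 × 10⁴ = 5.735 × 10⁻¹⁵ J.
p = √(2mKE) = √(2 × 1.673 × 10⁻²⁷ × 5.735 × 10⁻¹⁵) = 4.381 × 10⁻²¹ kg·m/s.
λ = h/p = 6.626 × 10⁻³⁴ / 4.381 × 10⁻²¹ = 1.51 × 10⁻¹³ m = 151 fm.

λ = 151 fm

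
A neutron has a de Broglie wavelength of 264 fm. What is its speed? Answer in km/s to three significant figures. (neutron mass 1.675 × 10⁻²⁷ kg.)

v = 1500 km/s

p = h/λ = 6.626 × 10⁻³⁴ / 2.640 × 10⁻¹³ = 2.510 × 10⁻²¹ kg·m/s.
v = p/m = 2.510 × 10⁻²¹ / 1.675 × 10⁻²⁷ = 1.50 × 10⁶ m/s = 1500 km/s.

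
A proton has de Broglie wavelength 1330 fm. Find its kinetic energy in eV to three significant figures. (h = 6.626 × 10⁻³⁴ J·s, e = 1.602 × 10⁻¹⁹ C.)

KE = 463 eV

p = h/λ = 6.626 × 10⁻³⁴ / 1.330 × 10⁻¹² = 4.982 × 10⁻²² kg·m/s.
KE = p²/(2m) = (4.982 × 10⁻²²)² / (2 × 1.673 × 10⁻²⁷) = 7.418 × 10⁻¹⁷ J = 463 eV.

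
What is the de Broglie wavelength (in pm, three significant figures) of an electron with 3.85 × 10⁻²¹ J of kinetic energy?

λ = 7910 pm

p = √(2mKE) = √(2 × 9.109 × 10⁻³¹ × 3.850 × 10⁻²¹) = 8.375 × 10⁻²⁶ kg·m/s.
λ = h/p = 6.626 × 10⁻³⁴ / 8.375 × 10⁻²⁶ = 7.91 × 10⁻⁹ m = 7910 pm.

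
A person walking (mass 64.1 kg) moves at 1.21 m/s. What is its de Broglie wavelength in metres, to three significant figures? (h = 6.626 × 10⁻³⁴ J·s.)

λ = 8.54 × 10⁻³⁶ m

p = mv = 64.1 × 1.21 = 7.756 × 10¹ kg·m/s.
λ = h/p = 6.626 × 10⁻³⁴ / 7.756 × 10¹ = 8.54 × 10⁻³⁶ m.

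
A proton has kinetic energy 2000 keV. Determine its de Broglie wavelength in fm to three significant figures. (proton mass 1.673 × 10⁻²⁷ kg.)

λ = 20.2 fm

KE = 2000 keV = 3.204 × 10⁻¹³ J.
p = √(2mKE) = √(2 × 1.673 × 10⁻²⁷ × 3.204 × 10⁻¹³) = 3.274 × 10⁻²⁰ kg·m/s.
λ = h/p = 6.626 × 10⁻³⁴ / 3.274 × 10⁻²⁰ = 2.02 × 10⁻¹⁴ m = 20.2 fm.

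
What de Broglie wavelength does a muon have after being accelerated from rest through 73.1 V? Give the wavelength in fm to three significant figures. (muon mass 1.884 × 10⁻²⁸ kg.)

KE = eV = 1.602 × 10⁻¹⁹ × 73.10 = 1.171 × 10⁻¹⁷ J.
p = √(2mKE) = √(2 × 1.884 × 10⁻²⁸ × 1.171 × 10⁻¹⁷) = 6.643 × 10⁻²³ kg·m/s.
λ = h/p = 6.626 × 10⁻³⁴ / 6.643 × 10⁻²³ = 9.97 × 10⁻¹² m = 9970 fm.

λ = 9970 fm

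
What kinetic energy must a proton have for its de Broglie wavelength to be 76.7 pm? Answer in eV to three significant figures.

KE = 0.139 eV

p = h/λ = 6.626 × 10⁻³⁴ / 7.670 × 10⁻¹¹ = 8.639 × 10⁻²⁴ kg·m/s.
KE = p²/(2m) = (8.639 × 10⁻²⁴)² / (2 × 1.673 × 10⁻²⁷) = 2.230 × 10⁻²⁰ J = 0.139 eV.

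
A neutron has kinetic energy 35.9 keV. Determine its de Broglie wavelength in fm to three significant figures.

KE = 35.9 keV = 5.751 × 10⁻¹⁵ J.
p = √(2mKE) = √(2 × 1.675 × 10⁻²⁷ × 5.751 × 10⁻¹⁵) = 4.389 × 10⁻²¹ kg·m/s.
λ = h/p = 6.626 × 10⁻³⁴ / 4.389 × 10⁻²¹ = 1.51 × 10⁻¹³ m = 151 fm.

λ = 151 fm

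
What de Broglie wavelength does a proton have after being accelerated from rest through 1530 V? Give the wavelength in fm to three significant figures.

KE = eV = 1.602 × 10⁻¹⁹ × 1530 = 2.451 × 10⁻¹⁶ J.
p = √(2mKE) = √(2 × 1.673 × 10⁻²⁷ × 2.451 × 10⁻¹⁶) = 9.056 × 10⁻²² kg·m/s.
λ = h/p = 6.626 × 10⁻³⁴ / 9.056 × 10⁻²² = 7.32 × 10⁻¹³ m = 732 fm.

λ = 732 fm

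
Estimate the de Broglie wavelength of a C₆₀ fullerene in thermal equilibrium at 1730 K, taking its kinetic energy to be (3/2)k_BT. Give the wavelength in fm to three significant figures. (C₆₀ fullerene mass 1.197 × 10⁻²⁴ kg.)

KE = (3/2)k_BT = 1.5 × 1.381 × 10⁻²³ × 1730 = 3.584 × 10⁻²⁰ J.
p = √(2mKE) = √(2 × 1.197 × 10⁻²⁴ × 3.584 × 10⁻²⁰) = 2.929 × 10⁻²² kg·m/s.
λ = h/p = 2.26 × 10⁻¹² m = 2260 fm.

λ = 2260 fm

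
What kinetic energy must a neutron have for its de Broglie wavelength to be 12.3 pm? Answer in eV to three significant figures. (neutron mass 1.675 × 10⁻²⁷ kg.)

KE = 5.41 eV

p = h/λ = 6.626 × 10⁻³⁴ / 1.230 × 10⁻¹¹ = 5.387 × 10⁻²³ kg·m/s.
KE = p²/(2m) = (5.387 × 10⁻²³)² / (2 × 1.675 × 10⁻²⁷) = 8.663 × 10⁻¹⁹ J = 5.41 eV.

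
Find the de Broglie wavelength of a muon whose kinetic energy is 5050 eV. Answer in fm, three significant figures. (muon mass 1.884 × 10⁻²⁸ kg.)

KE = 5050 eV = 8.090 × 10⁻¹⁶ J.
p = √(2mKE) = √(2 × 1.884 × 10⁻²⁸ × 8.090 × 10⁻¹⁶) = 5.521 × 10⁻²² kg·m/s.
λ = h/p = 6.626 × 10⁻³⁴ / 5.521 × 10⁻²² = 1.20 × 10⁻¹² m = 1200 fm.

λ = 1200 fm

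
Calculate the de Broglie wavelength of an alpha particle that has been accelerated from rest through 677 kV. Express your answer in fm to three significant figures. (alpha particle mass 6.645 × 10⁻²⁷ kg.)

KE = 2eV = 2 × 1.602 × 10⁻¹⁹ × 6.770 × 10⁵ = 2.169 × 10⁻¹³ J.
p = √(2mKE) = √(2 × 6.645 × 10⁻²⁷ × 2.169 × 10⁻¹³) = 5.369 × 10⁻²⁰ kg·m/s.
λ = h/p = 6.626 × 10⁻³⁴ / 5.369 × 10⁻²⁰ = 1.23 × 10⁻¹⁴ m = 12.3 fm.

λ = 12.3 fm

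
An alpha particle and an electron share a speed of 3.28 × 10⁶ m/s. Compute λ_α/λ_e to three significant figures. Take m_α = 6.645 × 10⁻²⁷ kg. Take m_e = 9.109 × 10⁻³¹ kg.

At fixed v, p = mv so λ = h/(mv) ∝ 1/m.
λ_α/λ_e = m_e/m_α = 9.109 × 10⁻³¹/6.645 × 10⁻²⁷ = 1.37 × 10⁻⁴.

λ_α/λ_e = 1.37 × 10⁻⁴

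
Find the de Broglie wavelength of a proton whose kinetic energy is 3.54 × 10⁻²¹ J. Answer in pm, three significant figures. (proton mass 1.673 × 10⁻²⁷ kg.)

λ = 193 pm

p = √(2mKE) = √(2 × 1.673 × 10⁻²⁷ × 3.540 × 10⁻²¹) = 3.442 × 10⁻²⁴ kg·m/s.
λ = h/p = 6.626 × 10⁻³⁴ / 3.442 × 10⁻²⁴ = 1.93 × 10⁻¹⁰ m = 193 pm.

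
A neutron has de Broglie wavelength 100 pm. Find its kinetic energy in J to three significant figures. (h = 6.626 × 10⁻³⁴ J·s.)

p = h/λ = 6.626 × 10⁻³⁴ / 1.000 × 10⁻¹⁰ = 6.626 × 10⁻²⁴ kg·m/s.
KE = p²/(2m) = (6.626 × 10⁻²⁴)² / (2 × 1.675 × 10⁻²⁷) = 1.311 × 10⁻²⁰ J = 1.31 × 10⁻²⁰ J.

KE = 1.31 × 10⁻²⁰ J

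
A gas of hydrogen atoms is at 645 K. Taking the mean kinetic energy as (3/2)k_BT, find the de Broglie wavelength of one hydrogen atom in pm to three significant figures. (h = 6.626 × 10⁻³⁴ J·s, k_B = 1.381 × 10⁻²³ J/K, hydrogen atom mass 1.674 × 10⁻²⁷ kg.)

KE = (3/2)k_BT = 1.5 × 1.381 × 10⁻²³ × 645 = 1.336 × 10⁻²⁰ J.
p = √(2mKE) = √(2 × 1.674 × 10⁻²⁷ × 1.336 × 10⁻²⁰) = 6.688 × 10⁻²⁴ kg·m/s.
λ = h/p = 9.91 × 10⁻¹¹ m = 99.1 pm.

λ = 99.1 pm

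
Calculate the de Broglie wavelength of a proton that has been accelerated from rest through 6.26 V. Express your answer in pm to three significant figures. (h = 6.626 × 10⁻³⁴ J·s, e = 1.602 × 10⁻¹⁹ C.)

KE = eV = 1.602 × 10⁻¹⁹ × 6.260 = 1.003 × 10⁻¹⁸ J.
p = √(2mKE) = √(2 × 1.673 × 10⁻²⁷ × 1.003 × 10⁻¹⁸) = 5.793 × 10⁻²³ kg·m/s.
λ = h/p = 6.626 × 10⁻³⁴ / 5.793 × 10⁻²³ = 1.14 × 10⁻¹¹ m = 11.4 pm.

λ = 11.4 pm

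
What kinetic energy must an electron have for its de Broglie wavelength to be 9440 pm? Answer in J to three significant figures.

KE = 2.70 × 10⁻²¹ J

p = h/λ = 6.626 × 10⁻³⁴ / 9.440 × 10⁻⁹ = 7.019 × 10⁻²⁶ kg·m/s.
KE = p²/(2m) = (7.019 × 10⁻²⁶)² / (2 × 9.109 × 10⁻³¹) = 2.704 × 10⁻²¹ J = 2.70 × 10⁻²¹ J.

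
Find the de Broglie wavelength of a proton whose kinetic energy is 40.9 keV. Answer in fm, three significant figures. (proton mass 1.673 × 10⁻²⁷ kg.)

KE = 40.9 keV = 6.552 × 10⁻¹⁵ J.
p = √(2mKE) = √(2 × 1.673 × 10⁻²⁷ × 6.552 × 10⁻¹⁵) = 4.682 × 10⁻²¹ kg·m/s.
λ = h/p = 6.626 × 10⁻³⁴ / 4.682 × 10⁻²¹ = 1.42 × 10⁻¹³ m = 142 fm.

λ = 142 fm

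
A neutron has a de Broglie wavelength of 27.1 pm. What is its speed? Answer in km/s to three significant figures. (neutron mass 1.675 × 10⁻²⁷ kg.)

v = 14.6 km/s

p = h/λ = 6.626 × 10⁻³⁴ / 2.710 × 10⁻¹¹ = 2.445 × 10⁻²³ kg·m/s.
v = p/m = 2.445 × 10⁻²³ / 1.675 × 10⁻²⁷ = 1.46 × 10⁴ m/s = 14.6 km/s.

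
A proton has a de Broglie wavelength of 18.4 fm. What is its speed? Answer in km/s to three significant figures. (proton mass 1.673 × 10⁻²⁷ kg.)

p = h/λ = 6.626 × 10⁻³⁴ / 1.840 × 10⁻¹⁴ = 3.601 × 10⁻²⁰ kg·m/s.
v = p/m = 3.601 × 10⁻²⁰ / 1.673 × 10⁻²⁷ = 2.15 × 10⁷ m/s = 2.15 × 10⁴ km/s.

v = 2.15 × 10⁴ km/s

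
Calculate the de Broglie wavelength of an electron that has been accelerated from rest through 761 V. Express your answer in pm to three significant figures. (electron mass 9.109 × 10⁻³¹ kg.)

KE = eV = 1.602 × 10⁻¹⁹ × 761.0 = 1.219 × 10⁻¹⁶ J.
p = √(2mKE) = √(2 × 9.109 × 10⁻³¹ × 1.219 × 10⁻¹⁶) = 1.490 × 10⁻²³ kg·m/s.
λ = h/p = 6.626 × 10⁻³⁴ / 1.490 × 10⁻²³ = 4.45 × 10⁻¹¹ m = 44.5 pm.

λ = 44.5 pm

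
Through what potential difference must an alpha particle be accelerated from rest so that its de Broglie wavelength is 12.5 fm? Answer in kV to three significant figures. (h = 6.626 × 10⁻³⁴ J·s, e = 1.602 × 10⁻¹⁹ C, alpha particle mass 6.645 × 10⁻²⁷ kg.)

p = h/λ = 6.626 × 10⁻³⁴ / 1.250 × 10⁻¹⁴ = 5.301 × 10⁻²⁰ kg·m/s.
KE = p²/(2m) = 2.114 × 10⁻¹³ J.
V = KE/2e = 2.114 × 10⁻¹³ / (2 × 1.602 × 10⁻¹⁹) = 660 kV.

V = 660 kV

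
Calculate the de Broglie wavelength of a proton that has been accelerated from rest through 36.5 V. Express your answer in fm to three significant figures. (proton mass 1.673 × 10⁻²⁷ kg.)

λ = 4740 fm

KE = eV = 1.602 × 10⁻¹⁹ × 36.50 = 5.847 × 10⁻¹⁸ J.
p = √(2mKE) = √(2 × 1.673 × 10⁻²⁷ × 5.847 × 10⁻¹⁸) = 1.399 × 10⁻²² kg·m/s.
λ = h/p = 6.626 × 10⁻³⁴ / 1.399 × 10⁻²² = 4.74 × 10⁻¹² m = 4740 fm.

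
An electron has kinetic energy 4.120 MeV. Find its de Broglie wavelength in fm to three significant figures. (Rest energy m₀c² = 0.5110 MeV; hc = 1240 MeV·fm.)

λ = 269 fm

Total energy E = KE + m₀c² = 4.120 + 0.5110 = 4.6310 MeV.
(pc)² = E² − (m₀c²)² = (4.6310)² − (0.5110)² = 21.19 MeV², so pc = 4.603 MeV.
λ = hc/(pc) = 1240 MeV·fm / 4.603 MeV = 269 fm.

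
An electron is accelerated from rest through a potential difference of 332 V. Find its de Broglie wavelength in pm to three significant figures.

KE = eV = 1.602 × 10⁻¹⁹ × 332.0 = 5.319 × 10⁻¹⁷ J.
p = √(2mKE) = √(2 × 9.109 × 10⁻³¹ × 5.319 × 10⁻¹⁷) = 9.844 × 10⁻²⁴ kg·m/s.
λ = h/p = 6.626 × 10⁻³⁴ / 9.844 × 10⁻²⁴ = 6.73 × 10⁻¹¹ m = 67.3 pm.

λ = 67.3 pm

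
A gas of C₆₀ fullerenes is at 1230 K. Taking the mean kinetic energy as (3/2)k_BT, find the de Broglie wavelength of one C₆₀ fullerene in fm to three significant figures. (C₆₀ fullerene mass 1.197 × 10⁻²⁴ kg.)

KE = (3/2)k_BT = 1.5 × 1.381 × 10⁻²³ × 1230 = 2.548 × 10⁻²⁰ J.
p = √(2mKE) = √(2 × 1.197 × 10⁻²⁴ × 2.548 × 10⁻²⁰) = 2.470 × 10⁻²² kg·m/s.
λ = h/p = 2.68 × 10⁻¹² m = 2680 fm.

λ = 2680 fm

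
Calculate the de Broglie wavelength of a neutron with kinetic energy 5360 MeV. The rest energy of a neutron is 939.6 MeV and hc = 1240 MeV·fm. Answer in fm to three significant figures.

Total energy E = KE + m₀c² = 5360 + 939.6 = 6299.6 MeV.
(pc)² = E² − (m₀c²)² = (6299.6)² − (939.6)² = 3.880 × 10⁷ MeV², so pc = 6229 MeV.
λ = hc/(pc) = 1240 MeV·fm / 6229 MeV = 0.199 fm.

λ = 0.199 fm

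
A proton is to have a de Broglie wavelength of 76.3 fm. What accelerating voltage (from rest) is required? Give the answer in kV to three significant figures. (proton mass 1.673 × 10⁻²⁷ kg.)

V = 141 kV

p = h/λ = 6.626 × 10⁻³⁴ / 7.630 × 10⁻¹⁴ = 8.684 × 10⁻²¹ kg·m/s.
KE = p²/(2m) = 2.254 × 10⁻¹⁴ J.
V = KE/e = 2.254 × 10⁻¹⁴ / (1.602 × 10⁻¹⁹) = 141 kV.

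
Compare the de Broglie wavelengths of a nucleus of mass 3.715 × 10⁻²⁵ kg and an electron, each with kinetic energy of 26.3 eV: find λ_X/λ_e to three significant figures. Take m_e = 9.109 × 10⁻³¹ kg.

At fixed KE, p = √(2mKE) so λ = h/p ∝ 1/√m.
λ_X/λ_e = √(m_e/m_X) = √(9.109 × 10⁻³¹/3.715 × 10⁻²⁵) = √(2.452 × 10⁻⁶) = 1.57 × 10⁻³.

λ_X/λ_e = 1.57 × 10⁻³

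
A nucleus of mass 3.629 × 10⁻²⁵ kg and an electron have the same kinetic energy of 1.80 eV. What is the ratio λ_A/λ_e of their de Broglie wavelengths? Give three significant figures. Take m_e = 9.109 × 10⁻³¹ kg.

At fixed KE, p = √(2mKE) so λ = h/p ∝ 1/√m.
λ_A/λ_e = √(m_e/m_A) = √(9.109 × 10⁻³¹/3.629 × 10⁻²⁵) = √(2.510 × 10⁻⁶) = 1.58 × 10⁻³.

λ_A/λ_e = 1.58 × 10⁻³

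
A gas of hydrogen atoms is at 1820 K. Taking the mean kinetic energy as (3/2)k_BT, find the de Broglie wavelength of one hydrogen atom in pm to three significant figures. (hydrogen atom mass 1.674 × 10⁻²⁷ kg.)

KE = (3/2)k_BT = 1.5 × 1.381 × 10⁻²³ × 1820 = 3.770 × 10⁻²⁰ J.
p = √(2mKE) = √(2 × 1.674 × 10⁻²⁷ × 3.770 × 10⁻²⁰) = 1.123 × 10⁻²³ kg·m/s.
λ = h/p = 5.90 × 10⁻¹¹ m = 59.0 pm.

λ = 59.0 pm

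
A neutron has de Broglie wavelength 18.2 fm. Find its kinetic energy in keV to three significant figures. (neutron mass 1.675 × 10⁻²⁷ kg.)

p = h/λ = 6.626 × 10⁻³⁴ / 1.820 × 10⁻¹⁴ = 3.641 × 10⁻²⁰ kg·m/s.
KE = p²/(2m) = (3.641 × 10⁻²⁰)² / (2 × 1.675 × 10⁻²⁷) = 3.957 × 10⁻¹³ J = 2470 keV.

KE = 2470 keV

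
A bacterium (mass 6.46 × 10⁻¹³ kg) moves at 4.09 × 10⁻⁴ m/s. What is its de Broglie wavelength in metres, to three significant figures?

p = mv = 6.46 × 10⁻¹³ × 4.09 × 10⁻⁴ = 2.642 × 10⁻¹⁶ kg·m/s.
λ = h/p = 6.626 × 10⁻³⁴ / 2.642 × 10⁻¹⁶ = 2.51 × 10⁻¹⁸ m.

λ = 2.51 × 10⁻¹⁸ m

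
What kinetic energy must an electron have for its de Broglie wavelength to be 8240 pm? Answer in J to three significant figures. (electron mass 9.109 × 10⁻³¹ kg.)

KE = 3.55 × 10⁻²¹ J

p = h/λ = 6.626 × 10⁻³⁴ / 8.240 × 10⁻⁹ = 8.041 × 10⁻²⁶ kg·m/s.
KE = p²/(2m) = (8.041 × 10⁻²⁶)² / (2 × 9.109 × 10⁻³¹) = 3.549 × 10⁻²¹ J = 3.55 × 10⁻²¹ J.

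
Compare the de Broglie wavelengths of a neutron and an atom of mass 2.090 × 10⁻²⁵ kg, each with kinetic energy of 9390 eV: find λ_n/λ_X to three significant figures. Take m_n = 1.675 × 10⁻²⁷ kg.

λ_n/λ_X = 11.2

At fixed KE, p = √(2mKE) so λ = h/p ∝ 1/√m.
λ_n/λ_X = √(m_X/m_n) = √(2.090 × 10⁻²⁵/1.675 × 10⁻²⁷) = √(124.8) = 11.2.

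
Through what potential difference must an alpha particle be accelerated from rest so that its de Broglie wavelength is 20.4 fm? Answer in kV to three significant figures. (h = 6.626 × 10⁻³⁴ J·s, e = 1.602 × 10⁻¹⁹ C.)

p = h/λ = 6.626 × 10⁻³⁴ / 2.040 × 10⁻¹⁴ = 3.248 × 10⁻²⁰ kg·m/s.
KE = p²/(2m) = 7.938 × 10⁻¹⁴ J.
V = KE/2e = 7.938 × 10⁻¹⁴ / (2 × 1.602 × 10⁻¹⁹) = 248 kV.

V = 248 kV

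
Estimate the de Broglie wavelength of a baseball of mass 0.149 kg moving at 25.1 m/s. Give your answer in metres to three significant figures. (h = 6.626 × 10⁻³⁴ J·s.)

p = mv = 0.149 × 25.1 = 3.740 kg·m/s.
λ = h/p = 6.626 × 10⁻³⁴ / 3.740 = 1.77 × 10⁻³⁴ m.

λ = 1.77 × 10⁻³⁴ m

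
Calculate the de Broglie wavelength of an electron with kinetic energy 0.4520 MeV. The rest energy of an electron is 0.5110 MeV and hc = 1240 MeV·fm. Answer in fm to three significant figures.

Total energy E = KE + m₀c² = 0.4520 + 0.5110 = 0.9630 MeV.
(pc)² = E² − (m₀c²)² = (0.9630)² − (0.5110)² = 0.6662 MeV², so pc = 0.8162 MeV.
λ = hc/(pc) = 1240 MeV·fm / 0.8162 MeV = 1520 fm.

λ = 1520 fm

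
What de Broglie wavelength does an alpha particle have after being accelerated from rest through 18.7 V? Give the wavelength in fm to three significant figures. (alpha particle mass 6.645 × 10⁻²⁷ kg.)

λ = 2350 fm

KE = 2eV = 2 × 1.602 × 10⁻¹⁹ × 18.70 = 5.991 × 10⁻¹⁸ J.
p = √(2mKE) = √(2 × 6.645 × 10⁻²⁷ × 5.991 × 10⁻¹⁸) = 2.822 × 10⁻²² kg·m/s.
λ = h/p = 6.626 × 10⁻³⁴ / 2.822 × 10⁻²² = 2.35 × 10⁻¹² m = 2350 fm.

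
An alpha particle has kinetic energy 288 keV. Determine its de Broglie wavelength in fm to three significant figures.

λ = 26.8 fm

KE = 288 keV = 4.614 × 10⁻¹⁴ J.
p = √(2mKE) = √(2 × 6.645 × 10⁻²⁷ × 4.614 × 10⁻¹⁴) = 2.476 × 10⁻²⁰ kg·m/s.
λ = h/p = 6.626 × 10⁻³⁴ / 2.476 × 10⁻²⁰ = 2.68 × 10⁻¹⁴ m = 26.8 fm.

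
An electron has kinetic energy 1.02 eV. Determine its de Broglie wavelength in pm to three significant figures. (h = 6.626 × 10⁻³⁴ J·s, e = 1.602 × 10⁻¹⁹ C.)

KE = 1.02 eV = 1.634 × 10⁻¹⁹ J.
p = √(2mKE) = √(2 × 9.109 × 10⁻³¹ × 1.634 × 10⁻¹⁹) = 5.456 × 10⁻²⁵ kg·m/s.
λ = h/p = 6.626 × 10⁻³⁴ / 5.456 × 10⁻²⁵ = 1.21 × 10⁻⁹ m = 1210 pm.

λ = 1210 pm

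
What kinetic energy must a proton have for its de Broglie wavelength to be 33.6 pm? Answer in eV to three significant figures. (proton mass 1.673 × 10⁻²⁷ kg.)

KE = 0.725 eV

p = h/λ = 6.626 × 10⁻³⁴ / 3.360 × 10⁻¹¹ = 1.972 × 10⁻²³ kg·m/s.
KE = p²/(2m) = (1.972 × 10⁻²³)² / (2 × 1.673 × 10⁻²⁷) = 1.162 × 10⁻¹⁹ J = 0.725 eV.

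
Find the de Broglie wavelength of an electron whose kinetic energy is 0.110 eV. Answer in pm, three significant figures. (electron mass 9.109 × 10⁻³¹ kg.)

λ = 3700 pm

KE = 0.110 eV = 1.762 × 10⁻²⁰ J.
p = √(2mKE) = √(2 × 9.109 × 10⁻³¹ × 1.762 × 10⁻²⁰) = 1.792 × 10⁻²⁵ kg·m/s.
λ = h/p = 6.626 × 10⁻³⁴ / 1.792 × 10⁻²⁵ = 3.70 × 10⁻⁹ m = 3700 pm.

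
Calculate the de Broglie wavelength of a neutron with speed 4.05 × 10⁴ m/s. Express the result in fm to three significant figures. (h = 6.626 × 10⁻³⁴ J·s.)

p = mv = 1.675 × 10⁻²⁷ × 4.05 × 10⁴ = 6.784 × 10⁻²³ kg·m/s.
λ = h/p = 6.626 × 10⁻³⁴ / 6.784 × 10⁻²³ = 9.77 × 10⁻¹² m = 9770 fm.

λ = 9770 fm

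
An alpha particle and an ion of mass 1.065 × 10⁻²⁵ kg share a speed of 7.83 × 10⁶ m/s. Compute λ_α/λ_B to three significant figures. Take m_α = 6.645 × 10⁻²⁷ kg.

At fixed v, p = mv so λ = h/(mv) ∝ 1/m.
λ_α/λ_B = m_B/m_α = 1.065 × 10⁻²⁵/6.645 × 10⁻²⁷ = 16.0.

λ_α/λ_B = 16.0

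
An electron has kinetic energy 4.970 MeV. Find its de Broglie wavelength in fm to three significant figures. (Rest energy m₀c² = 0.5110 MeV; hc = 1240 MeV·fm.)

Total energy E = KE + m₀c² = 4.970 + 0.5110 = 5.4810 MeV.
(pc)² = E² − (m₀c²)² = (5.4810)² − (0.5110)² = 29.78 MeV², so pc = 5.457 MeV.
λ = hc/(pc) = 1240 MeV·fm / 5.457 MeV = 227 fm.

λ = 227 fm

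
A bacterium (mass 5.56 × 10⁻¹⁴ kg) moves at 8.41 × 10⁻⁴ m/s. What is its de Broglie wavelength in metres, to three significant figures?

p = mv = 5.56 × 10⁻¹⁴ × 8.41 × 10⁻⁴ = 4.676 × 10⁻¹⁷ kg·m/s.
λ = h/p = 6.626 × 10⁻³⁴ / 4.676 × 10⁻¹⁷ = 1.42 × 10⁻¹⁷ m.

λ = 1.42 × 10⁻¹⁷ m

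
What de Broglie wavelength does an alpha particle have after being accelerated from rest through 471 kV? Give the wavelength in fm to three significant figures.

KE = 2eV = 2 × 1.602 × 10⁻¹⁹ × 4.710 × 10⁵ = 1.509 × 10⁻¹³ J.
p = √(2mKE) = √(2 × 6.645 × 10⁻²⁷ × 1.509 × 10⁻¹³) = 4.478 × 10⁻²⁰ kg·m/s.
λ = h/p = 6.626 × 10⁻³⁴ / 4.478 × 10⁻²⁰ = 1.48 × 10⁻¹⁴ m = 14.8 fm.

λ = 14.8 fm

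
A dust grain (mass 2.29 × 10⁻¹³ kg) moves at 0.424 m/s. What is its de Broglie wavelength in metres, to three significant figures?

p = mv = 2.29 × 10⁻¹³ × 0.424 = 9.710 × 10⁻¹⁴ kg·m/s.
λ = h/p = 6.626 × 10⁻³⁴ / 9.710 × 10⁻¹⁴ = 6.82 × 10⁻²¹ m.

λ = 6.82 × 10⁻²¹ m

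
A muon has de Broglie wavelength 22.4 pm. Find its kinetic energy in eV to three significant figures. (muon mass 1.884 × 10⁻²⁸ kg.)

KE = 14.5 eV

p = h/λ = 6.626 × 10⁻³⁴ / 2.240 × 10⁻¹¹ = 2.958 × 10⁻²³ kg·m/s.
KE = p²/(2m) = (2.958 × 10⁻²³)² / (2 × 1.884 × 10⁻²⁸) = 2.322 × 10⁻¹⁸ J = 14.5 eV.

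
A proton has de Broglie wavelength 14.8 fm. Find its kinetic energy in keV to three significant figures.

p = h/λ = 6.626 × 10⁻³⁴ / 1.480 × 10⁻¹⁴ = 4.477 × 10⁻²⁰ kg·m/s.
KE = p²/(2m) = (4.477 × 10⁻²⁰)² / (2 × 1.673 × 10⁻²⁷) = 5.990 × 10⁻¹³ J = 3740 keV.

KE = 3740 keV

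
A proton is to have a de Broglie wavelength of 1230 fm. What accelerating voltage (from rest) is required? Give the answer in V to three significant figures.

V = 541 V

p = h/λ = 6.626 × 10⁻³⁴ / 1.230 × 10⁻¹² = 5.387 × 10⁻²² kg·m/s.
KE = p²/(2m) = 8.673 × 10⁻¹⁷ J.
V = KE/e = 8.673 × 10⁻¹⁷ / (1.602 × 10⁻¹⁹) = 541 V.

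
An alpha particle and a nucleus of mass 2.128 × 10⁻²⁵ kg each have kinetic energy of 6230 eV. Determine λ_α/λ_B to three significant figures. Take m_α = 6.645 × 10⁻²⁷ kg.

At fixed KE, p = √(2mKE) so λ = h/p ∝ 1/√m.
λ_α/λ_B = √(m_B/m_α) = √(2.128 × 10⁻²⁵/6.645 × 10⁻²⁷) = √(32.02) = 5.66.

λ_α/λ_B = 5.66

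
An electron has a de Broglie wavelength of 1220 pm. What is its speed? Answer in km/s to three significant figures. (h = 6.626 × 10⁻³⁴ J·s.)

v = 596 km/s

p = h/λ = 6.626 × 10⁻³⁴ / 1.220 × 10⁻⁹ = 5.431 × 10⁻²⁵ kg·m/s.
v = p/m = 5.431 × 10⁻²⁵ / 9.109 × 10⁻³¹ = 5.96 × 10⁵ m/s = 596 km/s.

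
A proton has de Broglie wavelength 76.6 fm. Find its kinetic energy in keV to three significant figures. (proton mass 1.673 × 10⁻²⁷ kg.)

KE = 140 keV

p = h/λ = 6.626 × 10⁻³⁴ / 7.660 × 10⁻¹⁴ = 8.650 × 10⁻²¹ kg·m/s.
KE = p²/(2m) = (8.650 × 10⁻²¹)² / (2 × 1.673 × 10⁻²⁷) = 2.236 × 10⁻¹⁴ J = 140 keV.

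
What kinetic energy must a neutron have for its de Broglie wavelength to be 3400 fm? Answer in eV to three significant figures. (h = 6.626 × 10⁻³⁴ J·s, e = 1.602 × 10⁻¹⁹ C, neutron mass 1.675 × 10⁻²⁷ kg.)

p = h/λ = 6.626 × 10⁻³⁴ / 3.400 × 10⁻¹² = 1.949 × 10⁻²² kg·m/s.
KE = p²/(2m) = (1.949 × 10⁻²²)² / (2 × 1.675 × 10⁻²⁷) = 1.134 × 10⁻¹⁷ J = 70.8 eV.

KE = 70.8 eV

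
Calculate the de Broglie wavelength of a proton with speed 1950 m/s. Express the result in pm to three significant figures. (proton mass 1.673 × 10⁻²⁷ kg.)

p = mv = 1.673 × 10⁻²⁷ × 1950 = 3.262 × 10⁻²⁴ kg·m/s.
λ = h/p = 6.626 × 10⁻³⁴ / 3.262 × 10⁻²⁴ = 2.03 × 10⁻¹⁰ m = 203 pm.

λ = 203 pm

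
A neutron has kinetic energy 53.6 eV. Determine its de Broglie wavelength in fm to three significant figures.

λ = 3910 fm

KE = 53.6 eV = 8.587 × 10⁻¹⁸ J.
p = √(2mKE) = √(2 × 1.675 × 10⁻²⁷ × 8.587 × 10⁻¹⁸) = 1.696 × 10⁻²² kg·m/s.
λ = h/p = 6.626 × 10⁻³⁴ / 1.696 × 10⁻²² = 3.91 × 10⁻¹² m = 3910 fm.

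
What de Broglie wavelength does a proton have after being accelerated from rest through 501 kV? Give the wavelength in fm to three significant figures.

λ = 40.4 fm

KE = eV = 1.602 × 10⁻¹⁹ × 5.010 × 10⁵ = 8.026 × 10⁻¹⁴ J.
p = √(2mKE) = √(2 × 1.673 × 10⁻²⁷ × 8.026 × 10⁻¹⁴) = 1.639 × 10⁻²⁰ kg·m/s.
λ = h/p = 6.626 × 10⁻³⁴ / 1.639 × 10⁻²⁰ = 4.04 × 10⁻¹⁴ m = 40.4 fm.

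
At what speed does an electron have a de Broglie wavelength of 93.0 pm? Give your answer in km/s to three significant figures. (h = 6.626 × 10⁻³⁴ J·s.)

p = h/λ = 6.626 × 10⁻³⁴ / 9.300 × 10⁻¹¹ = 7.125 × 10⁻²⁴ kg·m/s.
v = p/m = 7.125 × 10⁻²⁴ / 9.109 × 10⁻³¹ = 7.82 × 10⁶ m/s = 7820 km/s.

v = 7820 km/s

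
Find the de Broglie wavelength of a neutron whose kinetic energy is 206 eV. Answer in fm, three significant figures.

KE = 206 eV = 3.300 × 10⁻¹⁷ J.
p = √(2mKE) = √(2 × 1.675 × 10⁻²⁷ × 3.300 × 10⁻¹⁷) = 3.325 × 10⁻²² kg·m/s.
λ = h/p = 6.626 × 10⁻³⁴ / 3.325 × 10⁻²² = 1.99 × 10⁻¹² m = 1990 fm.

λ = 1990 fm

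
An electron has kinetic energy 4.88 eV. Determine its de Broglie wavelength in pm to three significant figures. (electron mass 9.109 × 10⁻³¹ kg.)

λ = 555 pm

KE = 4.88 eV = 7.818 × 10⁻¹⁹ J.
p = √(2mKE) = √(2 × 9.109 × 10⁻³¹ × 7.818 × 10⁻¹⁹) = 1.193 × 10⁻²⁴ kg·m/s.
λ = h/p = 6.626 × 10⁻³⁴ / 1.193 × 10⁻²⁴ = 5.55 × 10⁻¹⁰ m = 555 pm.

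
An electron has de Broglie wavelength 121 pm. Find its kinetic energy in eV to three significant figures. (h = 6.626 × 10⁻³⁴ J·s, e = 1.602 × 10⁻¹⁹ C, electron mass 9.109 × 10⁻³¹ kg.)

p = h/λ = 6.626 × 10⁻³⁴ / 1.210 × 10⁻¹⁰ = 5.476 × 10⁻²⁴ kg·m/s.
KE = p²/(2m) = (5.476 × 10⁻²⁴)² / (2 × 9.109 × 10⁻³¹) = 1.646 × 10⁻¹⁷ J = 103 eV.

KE = 103 eV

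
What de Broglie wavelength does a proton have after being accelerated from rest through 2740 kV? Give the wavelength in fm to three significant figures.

λ = 17.3 fm

KE = eV = 1.602 × 10⁻¹⁹ × 2.740 × 10⁶ = 4.389 × 10⁻¹³ J.
p = √(2mKE) = √(2 × 1.673 × 10⁻²⁷ × 4.389 × 10⁻¹³) = 3.832 × 10⁻²⁰ kg·m/s.
λ = h/p = 6.626 × 10⁻³⁴ / 3.832 × 10⁻²⁰ = 1.73 × 10⁻¹⁴ m = 17.3 fm.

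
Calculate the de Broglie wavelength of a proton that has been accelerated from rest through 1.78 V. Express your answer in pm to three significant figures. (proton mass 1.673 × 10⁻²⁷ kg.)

KE = eV = 1.602 × 10⁻¹⁹ × 1.780 = 2.852 × 10⁻¹⁹ J.
p = √(2mKE) = √(2 × 1.673 × 10⁻²⁷ × 2.852 × 10⁻¹⁹) = 3.089 × 10⁻²³ kg·m/s.
λ = h/p = 6.626 × 10⁻³⁴ / 3.089 × 10⁻²³ = 2.15 × 10⁻¹¹ m = 21.5 pm.

λ = 21.5 pm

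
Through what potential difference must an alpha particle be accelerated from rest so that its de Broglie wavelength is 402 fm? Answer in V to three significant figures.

V = 638 V

p = h/λ = 6.626 × 10⁻³⁴ / 4.020 × 10⁻¹³ = 1.648 × 10⁻²¹ kg·m/s.
KE = p²/(2m) = 2.044 × 10⁻¹⁶ J.
V = KE/2e = 2.044 × 10⁻¹⁶ / (2 × 1.602 × 10⁻¹⁹) = 638 V.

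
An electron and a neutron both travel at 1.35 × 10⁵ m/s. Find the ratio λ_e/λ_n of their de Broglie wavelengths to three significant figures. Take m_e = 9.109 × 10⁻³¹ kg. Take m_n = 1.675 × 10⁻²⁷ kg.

λ_e/λ_n = 1840

At fixed v, p = mv so λ = h/(mv) ∝ 1/m.
λ_e/λ_n = m_n/m_e = 1.675 × 10⁻²⁷/9.109 × 10⁻³¹ = 1840.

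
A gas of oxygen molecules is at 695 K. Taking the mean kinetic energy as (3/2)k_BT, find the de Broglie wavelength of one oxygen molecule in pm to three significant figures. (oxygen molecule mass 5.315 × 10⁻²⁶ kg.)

λ = 16.9 pm

KE = (3/2)k_BT = 1.5 × 1.381 × 10⁻²³ × 695 = 1.440 × 10⁻²⁰ J.
p = √(2mKE) = √(2 × 5.315 × 10⁻²⁶ × 1.440 × 10⁻²⁰) = 3.912 × 10⁻²³ kg·m/s.
λ = h/p = 1.69 × 10⁻¹¹ m = 16.9 pm.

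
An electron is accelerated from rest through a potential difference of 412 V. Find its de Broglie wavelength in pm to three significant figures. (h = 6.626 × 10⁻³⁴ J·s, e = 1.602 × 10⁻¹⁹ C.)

KE = eV = 1.602 × 10⁻¹⁹ × 412.0 = 6.600 × 10⁻¹⁷ J.
p = √(2mKE) = √(2 × 9.109 × 10⁻³¹ × 6.600 × 10⁻¹⁷) = 1.097 × 10⁻²³ kg·m/s.
λ = h/p = 6.626 × 10⁻³⁴ / 1.097 × 10⁻²³ = 6.04 × 10⁻¹¹ m = 60.4 pm.

λ = 60.4 pm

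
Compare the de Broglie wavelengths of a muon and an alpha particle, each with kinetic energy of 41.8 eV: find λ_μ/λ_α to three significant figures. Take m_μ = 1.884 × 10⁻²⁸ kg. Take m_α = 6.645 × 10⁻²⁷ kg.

At fixed KE, p = √(2mKE) so λ = h/p ∝ 1/√m.
λ_μ/λ_α = √(m_α/m_μ) = √(6.645 × 10⁻²⁷/1.884 × 10⁻²⁸) = √(35.27) = 5.94.

λ_μ/λ_α = 5.94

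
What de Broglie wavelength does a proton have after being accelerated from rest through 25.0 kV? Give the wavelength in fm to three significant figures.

KE = eV = 1.602 × 10⁻¹⁹ × 2.500 × 10⁴ = 4.005 × 10⁻¹⁵ J.
p = √(2mKE) = √(2 × 1.673 × 10⁻²⁷ × 4.005 × 10⁻¹⁵) = 3.661 × 10⁻²¹ kg·m/s.
λ = h/p = 6.626 × 10⁻³⁴ / 3.661 × 10⁻²¹ = 1.81 × 10⁻¹³ m = 181 fm.

λ = 181 fm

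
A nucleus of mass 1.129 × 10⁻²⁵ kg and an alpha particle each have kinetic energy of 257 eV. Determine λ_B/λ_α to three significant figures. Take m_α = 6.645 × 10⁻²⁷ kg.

At fixed KE, p = √(2mKE) so λ = h/p ∝ 1/√m.
λ_B/λ_α = √(m_α/m_B) = √(6.645 × 10⁻²⁷/1.129 × 10⁻²⁵) = √(0.05886) = 0.243.

λ_B/λ_α = 0.243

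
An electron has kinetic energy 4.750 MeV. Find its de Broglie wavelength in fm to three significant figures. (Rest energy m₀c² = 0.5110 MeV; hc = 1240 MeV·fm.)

Total energy E = KE + m₀c² = 4.750 + 0.5110 = 5.2610 MeV.
(pc)² = E² − (m₀c²)² = (5.2610)² − (0.5110)² = 27.42 MeV², so pc = 5.236 MeV.
λ = hc/(pc) = 1240 MeV·fm / 5.236 MeV = 237 fm.

λ = 237 fm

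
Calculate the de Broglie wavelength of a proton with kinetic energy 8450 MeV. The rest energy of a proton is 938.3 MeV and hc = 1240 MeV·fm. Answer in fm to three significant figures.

λ = 0.133 fm

Total energy E = KE + m₀c² = 8450 + 938.3 = 9388.3 MeV.
(pc)² = E² − (m₀c²)² = (9388.3)² − (938.3)² = 8.726 × 10⁷ MeV², so pc = 9341 MeV.
λ = hc/(pc) = 1240 MeV·fm / 9341 MeV = 0.133 fm.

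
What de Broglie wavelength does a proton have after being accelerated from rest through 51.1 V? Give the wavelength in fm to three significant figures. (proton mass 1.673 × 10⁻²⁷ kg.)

λ = 4000 fm

KE = eV = 1.602 × 10⁻¹⁹ × 51.10 = 8.186 × 10⁻¹⁸ J.
p = √(2mKE) = √(2 × 1.673 × 10⁻²⁷ × 8.186 × 10⁻¹⁸) = 1.655 × 10⁻²² kg·m/s.
λ = h/p = 6.626 × 10⁻³⁴ / 1.655 × 10⁻²² = 4.00 × 10⁻¹² m = 4000 fm.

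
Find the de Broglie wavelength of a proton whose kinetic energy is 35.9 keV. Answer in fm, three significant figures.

KE = 35.9 keV = 5.751 × 10⁻¹⁵ J.
p = √(2mKE) = √(2 × 1.673 × 10⁻²⁷ × 5.751 × 10⁻¹⁵) = 4.387 × 10⁻²¹ kg·m/s.
λ = h/p = 6.626 × 10⁻³⁴ / 4.387 × 10⁻²¹ = 1.51 × 10⁻¹³ m = 151 fm.

λ = 151 fm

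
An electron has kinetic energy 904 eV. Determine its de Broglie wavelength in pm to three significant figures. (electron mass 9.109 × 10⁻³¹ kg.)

KE = 904 eV = 1.448 × 10⁻¹⁶ J.
p = √(2mKE) = √(2 × 9.109 × 10⁻³¹ × 1.448 × 10⁻¹⁶) = 1.624 × 10⁻²³ kg·m/s.
λ = h/p = 6.626 × 10⁻³⁴ / 1.624 × 10⁻²³ = 4.08 × 10⁻¹¹ m = 40.8 pm.

λ = 40.8 pm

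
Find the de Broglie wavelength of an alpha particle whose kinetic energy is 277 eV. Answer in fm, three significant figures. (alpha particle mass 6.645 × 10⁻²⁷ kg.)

λ = 863 fm

KE = 277 eV = 4.438 × 10⁻¹⁷ J.
p = √(2mKE) = √(2 × 6.645 × 10⁻²⁷ × 4.438 × 10⁻¹⁷) = 7.680 × 10⁻²² kg·m/s.
λ = h/p = 6.626 × 10⁻³⁴ / 7.680 × 10⁻²² = 8.63 × 10⁻¹³ m = 863 fm.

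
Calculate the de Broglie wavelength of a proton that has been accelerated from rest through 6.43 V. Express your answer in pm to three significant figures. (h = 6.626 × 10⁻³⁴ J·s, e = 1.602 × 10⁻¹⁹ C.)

λ = 11.3 pm

KE = eV = 1.602 × 10⁻¹⁹ × 6.430 = 1.030 × 10⁻¹⁸ J.
p = √(2mKE) = √(2 × 1.673 × 10⁻²⁷ × 1.030 × 10⁻¹⁸) = 5.871 × 10⁻²³ kg·m/s.
λ = h/p = 6.626 × 10⁻³⁴ / 5.871 × 10⁻²³ = 1.13 × 10⁻¹¹ m = 11.3 pm.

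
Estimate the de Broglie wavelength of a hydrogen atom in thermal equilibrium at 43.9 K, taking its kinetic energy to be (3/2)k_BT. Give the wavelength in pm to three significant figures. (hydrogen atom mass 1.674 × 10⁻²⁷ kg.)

λ = 380 pm

KE = (3/2)k_BT = 1.5 × 1.381 × 10⁻²³ × 43.9 = 9.094 × 10⁻²² J.
p = √(2mKE) = √(2 × 1.674 × 10⁻²⁷ × 9.094 × 10⁻²²) = 1.745 × 10⁻²⁴ kg·m/s.
λ = h/p = 3.80 × 10⁻¹⁰ m = 380 pm.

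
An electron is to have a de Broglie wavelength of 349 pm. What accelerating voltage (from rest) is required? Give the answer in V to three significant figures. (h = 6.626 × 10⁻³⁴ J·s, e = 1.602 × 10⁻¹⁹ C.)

V = 12.4 V

p = h/λ = 6.626 × 10⁻³⁴ / 3.490 × 10⁻¹⁰ = 1.899 × 10⁻²⁴ kg·m/s.
KE = p²/(2m) = 1.979 × 10⁻¹⁸ J.
V = KE/e = 1.979 × 10⁻¹⁸ / (1.602 × 10⁻¹⁹) = 12.4 V.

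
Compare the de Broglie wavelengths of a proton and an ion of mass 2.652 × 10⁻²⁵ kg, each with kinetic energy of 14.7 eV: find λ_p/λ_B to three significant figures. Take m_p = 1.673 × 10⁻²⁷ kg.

λ_p/λ_B = 12.6

At fixed KE, p = √(2mKE) so λ = h/p ∝ 1/√m.
λ_p/λ_B = √(m_B/m_p) = √(2.652 × 10⁻²⁵/1.673 × 10⁻²⁷) = √(158.5) = 12.6.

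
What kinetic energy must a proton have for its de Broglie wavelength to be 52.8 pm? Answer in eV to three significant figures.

p = h/λ = 6.626 × 10⁻³⁴ / 5.280 × 10⁻¹¹ = 1.255 × 10⁻²³ kg·m/s.
KE = p²/(2m) = (1.255 × 10⁻²³)² / (2 × 1.673 × 10⁻²⁷) = 4.707 × 10⁻²⁰ J = 0.294 eV.

KE = 0.294 eV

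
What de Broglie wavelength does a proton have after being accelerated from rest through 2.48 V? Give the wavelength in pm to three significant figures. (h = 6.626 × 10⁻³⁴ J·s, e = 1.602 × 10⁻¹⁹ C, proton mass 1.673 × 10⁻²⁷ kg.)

KE = eV = 1.602 × 10⁻¹⁹ × 2.480 = 3.973 × 10⁻¹⁹ J.
p = √(2mKE) = √(2 × 1.673 × 10⁻²⁷ × 3.973 × 10⁻¹⁹) = 3.646 × 10⁻²³ kg·m/s.
λ = h/p = 6.626 × 10⁻³⁴ / 3.646 × 10⁻²³ = 1.82 × 10⁻¹¹ m = 18.2 pm.

λ = 18.2 pm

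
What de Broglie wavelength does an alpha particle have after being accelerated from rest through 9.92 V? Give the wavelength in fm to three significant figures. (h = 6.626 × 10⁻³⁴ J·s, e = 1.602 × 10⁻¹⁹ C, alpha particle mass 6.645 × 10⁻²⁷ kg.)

KE = 2eV = 2 × 1.602 × 10⁻¹⁹ × 9.920 = 3.178 × 10⁻¹⁸ J.
p = √(2mKE) = √(2 × 6.645 × 10⁻²⁷ × 3.178 × 10⁻¹⁸) = 2.055 × 10⁻²² kg·m/s.
λ = h/p = 6.626 × 10⁻³⁴ / 2.055 × 10⁻²² = 3.22 × 10⁻¹² m = 3220 fm.

λ = 3220 fm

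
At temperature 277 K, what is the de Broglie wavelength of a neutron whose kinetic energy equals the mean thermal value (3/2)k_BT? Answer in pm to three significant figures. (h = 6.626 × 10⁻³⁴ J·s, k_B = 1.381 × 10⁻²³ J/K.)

KE = (3/2)k_BT = 1.5 × 1.381 × 10⁻²³ × 277 = 5.738 × 10⁻²¹ J.
p = √(2mKE) = √(2 × 1.675 × 10⁻²⁷ × 5.738 × 10⁻²¹) = 4.384 × 10⁻²⁴ kg·m/s.
λ = h/p = 1.51 × 10⁻¹⁰ m = 151 pm.

λ = 151 pm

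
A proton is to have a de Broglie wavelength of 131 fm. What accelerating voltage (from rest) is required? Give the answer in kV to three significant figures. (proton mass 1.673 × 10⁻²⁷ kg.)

p = h/λ = 6.626 × 10⁻³⁴ / 1.310 × 10⁻¹³ = 5.058 × 10⁻²¹ kg·m/s.
KE = p²/(2m) = 7.646 × 10⁻¹⁵ J.
V = KE/e = 7.646 × 10⁻¹⁵ / (1.602 × 10⁻¹⁹) = 47.7 kV.

V = 47.7 kV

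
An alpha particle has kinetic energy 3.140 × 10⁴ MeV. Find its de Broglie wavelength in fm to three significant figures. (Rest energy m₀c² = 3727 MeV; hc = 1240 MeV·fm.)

λ = 0.0355 fm

Total energy E = KE + m₀c² = 3.140 × 10⁴ + 3727 = 35127 MeV.
(pc)² = E² − (m₀c²)² = (35127)² − (3727)² = 1.220 × 10⁹ MeV², so pc = 3.493 × 10⁴ MeV.
λ = hc/(pc) = 1240 MeV·fm / 3.493 × 10⁴ MeV = 0.0355 fm.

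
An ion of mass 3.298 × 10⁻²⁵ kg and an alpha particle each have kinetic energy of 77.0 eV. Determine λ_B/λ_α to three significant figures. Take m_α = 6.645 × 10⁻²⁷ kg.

λ_B/λ_α = 0.142

At fixed KE, p = √(2mKE) so λ = h/p ∝ 1/√m.
λ_B/λ_α = √(m_α/m_B) = √(6.645 × 10⁻²⁷/3.298 × 10⁻²⁵) = √(0.02015) = 0.142.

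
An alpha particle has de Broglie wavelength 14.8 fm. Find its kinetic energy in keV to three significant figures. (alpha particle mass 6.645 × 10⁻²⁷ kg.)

p = h/λ = 6.626 × 10⁻³⁴ / 1.480 × 10⁻¹⁴ = 4.477 × 10⁻²⁰ kg·m/s.
KE = p²/(2m) = (4.477 × 10⁻²⁰)² / (2 × 6.645 × 10⁻²⁷) = 1.508 × 10⁻¹³ J = 941 keV.

KE = 941 keV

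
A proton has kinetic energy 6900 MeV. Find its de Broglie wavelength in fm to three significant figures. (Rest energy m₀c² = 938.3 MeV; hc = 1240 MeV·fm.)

λ = 0.159 fm

Total energy E = KE + m₀c² = 6900 + 938.3 = 7838.3 MeV.
(pc)² = E² − (m₀c²)² = (7838.3)² − (938.3)² = 6.056 × 10⁷ MeV², so pc = 7782 MeV.
λ = hc/(pc) = 1240 MeV·fm / 7782 MeV = 0.159 fm.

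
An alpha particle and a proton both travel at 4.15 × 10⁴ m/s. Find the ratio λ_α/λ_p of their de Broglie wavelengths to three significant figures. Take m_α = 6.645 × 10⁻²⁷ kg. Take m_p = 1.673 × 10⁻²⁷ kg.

At fixed v, p = mv so λ = h/(mv) ∝ 1/m.
λ_α/λ_p = m_p/m_α = 1.673 × 10⁻²⁷/6.645 × 10⁻²⁷ = 0.252.

λ_α/λ_p = 0.252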